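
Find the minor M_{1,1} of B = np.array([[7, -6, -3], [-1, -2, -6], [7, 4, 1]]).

22

Delete row 1 and column 1; the remaining 2×2 submatrix is [-2 -6; 4 1].
Its determinant is (-2)·1 − (-6)·4 = 22.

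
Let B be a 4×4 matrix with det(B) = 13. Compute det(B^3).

det(B^3) = (det B)^3 = (13)^3 = 2197

The determinant is 2197.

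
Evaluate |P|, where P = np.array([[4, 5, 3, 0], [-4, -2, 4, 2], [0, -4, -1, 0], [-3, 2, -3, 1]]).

Expand along row 3 (it has 2 zeros):
  − (-4) · M_32   where M_32 = det([4 3 0; -4 4 2; -3 -3 1]) = 34
  + (-1) · M_33   where M_33 = det([4 5 0; -4 -2 2; -3 2 1]) = -34
det = (-1)·(-4)·(34) + (+1)·(-1)·(-34) = 170

det(P) = 170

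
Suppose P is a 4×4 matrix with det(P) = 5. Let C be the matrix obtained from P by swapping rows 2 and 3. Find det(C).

Swapping two rows multiplies the determinant by −1.
det(C) = (-1)·(5) = -5

-5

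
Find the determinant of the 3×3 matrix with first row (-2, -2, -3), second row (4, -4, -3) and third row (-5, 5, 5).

20

Expand along column 1:
  + (-2) · |-4 -3; 5 5| = (-2)·(-20 − (-15)) = 10
  − 4 · |-2 -3; 5 5| = −4·(-10 − (-15)) = -20
  + (-5) · |-2 -3; -4 -3| = (-5)·(6 − 12) = 30
Sum: (10) + (-20) + (30) = 20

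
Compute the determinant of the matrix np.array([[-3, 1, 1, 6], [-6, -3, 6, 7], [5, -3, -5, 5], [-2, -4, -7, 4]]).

The determinant is 2485.

Expand along row 1:
  + (-3) · M_11   where M_11 = det([-3 6 7; -3 -5 5; -4 -7 4]) = -86
  − (1) · M_12   where M_12 = det([-6 6 7; 5 -5 5; -2 -7 4]) = -585
  + (1) · M_13   where M_13 = det([-6 -3 7; 5 -3 5; -2 -4 4]) = -140
  − (6) · M_14   where M_14 = det([-6 -3 6; 5 -3 -5; -2 -4 -7]) = -297
det = (+1)·(-3)·(-86) + (-1)·(1)·(-585) + (+1)·(1)·(-140) + (-1)·(6)·(-297) = 2485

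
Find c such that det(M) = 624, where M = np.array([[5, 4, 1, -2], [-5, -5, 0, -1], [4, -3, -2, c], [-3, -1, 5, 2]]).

Expanding along the row containing c, det(M) is linear in c: det(M) = (35)·c + (554).
Set (35)·c + (554) = 624  ⇒  (35)·c = 70  ⇒  c = 2.

c = 2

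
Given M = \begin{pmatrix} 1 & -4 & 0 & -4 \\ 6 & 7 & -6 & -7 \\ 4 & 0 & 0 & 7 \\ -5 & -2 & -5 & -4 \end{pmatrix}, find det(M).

2937

Expand along row 3 (it has 2 zeros):
  + (4) · M_31   where M_31 = det([-4 0 -4; 7 -6 -7; -2 -5 -4]) = 232
  − (7) · M_34   where M_34 = det([1 -4 0; 6 7 -6; -5 -2 -5]) = -287
det = (+1)·(4)·(232) + (-1)·(7)·(-287) = 2937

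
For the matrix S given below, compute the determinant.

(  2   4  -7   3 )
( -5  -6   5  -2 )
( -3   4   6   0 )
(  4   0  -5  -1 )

Expand along row 3 (it has 1 zero):
  + (-3) · M_31   where M_31 = det([4 -7 3; -6 5 -2; 0 -5 -1]) = 72
  − (4) · M_32   where M_32 = det([2 -7 3; -5 5 -2; 4 -5 -1]) = 76
  + (6) · M_33   where M_33 = det([2 4 3; -5 -6 -2; 4 0 -1]) = 32
det = (+1)·(-3)·(72) + (-1)·(4)·(76) + (+1)·(6)·(32) = -328

The determinant is -328.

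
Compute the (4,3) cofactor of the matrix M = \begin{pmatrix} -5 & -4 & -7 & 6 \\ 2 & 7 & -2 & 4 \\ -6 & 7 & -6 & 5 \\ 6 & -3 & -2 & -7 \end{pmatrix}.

Delete row 4 and column 3; the remaining 3×3 submatrix is [-5 -4 6; 2 7 4; -6 7 5].
Its determinant is 437.
The cofactor carries sign (−1)^(4+3) = −1, so C_{4,3} = −(437) = -437.

-437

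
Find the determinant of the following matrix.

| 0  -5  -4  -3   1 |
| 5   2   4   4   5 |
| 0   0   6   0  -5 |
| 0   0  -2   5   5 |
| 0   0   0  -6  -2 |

1500

The matrix is block upper-triangular with a 2×2 block and a 3×3 block on the diagonal, so its determinant equals the product of the determinants of the diagonal blocks.
det of the 2×2 block = 25
det of the 3×3 block = 60
det = (25)·(60) = 1500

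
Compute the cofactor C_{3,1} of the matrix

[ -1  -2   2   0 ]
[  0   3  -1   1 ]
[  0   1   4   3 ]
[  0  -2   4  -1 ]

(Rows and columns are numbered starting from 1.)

The cofactor is 8.

Delete row 3 and column 1; the remaining 3×3 submatrix is [-2 2 0; 3 -1 1; -2 4 -1].
Its determinant is 8.
The cofactor carries sign (−1)^(3+1) = +1, so C_{3,1} = +(8) = 8.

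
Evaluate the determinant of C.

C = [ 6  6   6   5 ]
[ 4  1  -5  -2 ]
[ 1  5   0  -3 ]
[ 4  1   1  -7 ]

-2352

Expand along row 3 (it has 1 zero):
  + (1) · M_31   where M_31 = det([6 6 5; 1 -5 -2; 1 1 -7]) = 282
  − (5) · M_32   where M_32 = det([6 6 5; 4 -5 -2; 4 1 -7]) = 462
  − (-3) · M_34   where M_34 = det([6 6 6; 4 1 -5; 4 1 1]) = -108
det = (+1)·(1)·(282) + (-1)·(5)·(462) + (-1)·(-3)·(-108) = -2352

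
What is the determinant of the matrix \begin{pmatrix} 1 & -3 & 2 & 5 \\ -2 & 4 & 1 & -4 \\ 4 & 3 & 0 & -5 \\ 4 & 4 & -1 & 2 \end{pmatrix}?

-530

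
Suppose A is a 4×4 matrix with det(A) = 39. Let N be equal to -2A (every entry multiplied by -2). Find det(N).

det(N) = 624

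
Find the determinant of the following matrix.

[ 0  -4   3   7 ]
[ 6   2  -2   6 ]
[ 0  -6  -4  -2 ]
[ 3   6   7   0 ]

The determinant is 2352.

Expand along column 1 (it has 2 zeros):
  − (6) · M_21   where M_21 = det([-4 3 7; -6 -4 -2; 6 7 0]) = -218
  − (3) · M_41   where M_41 = det([-4 3 7; 2 -2 6; -6 -4 -2]) = -348
det = (-1)·(6)·(-218) + (-1)·(3)·(-348) = 2352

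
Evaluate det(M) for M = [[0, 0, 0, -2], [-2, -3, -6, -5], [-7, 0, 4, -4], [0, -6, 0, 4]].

Expand along row 1 (it has 3 zeros):
  − (-2) · M_14   where M_14 = det([-2 -3 -6; -7 0 4; 0 -6 0]) = -300
det = (-1)·(-2)·(-300) = -600

The determinant is -600.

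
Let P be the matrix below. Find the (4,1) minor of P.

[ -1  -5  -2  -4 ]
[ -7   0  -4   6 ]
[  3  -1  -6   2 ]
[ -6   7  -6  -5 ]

Delete row 4 and column 1; the remaining 3×3 submatrix is [-5 -2 -4; 0 -4 6; -1 -6 2].
Its determinant is -112.

The minor is -112.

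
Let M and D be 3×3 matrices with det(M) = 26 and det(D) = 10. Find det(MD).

The determinant is 260.

det(MD) = det(M)·det(D) = (26)·(10) = 260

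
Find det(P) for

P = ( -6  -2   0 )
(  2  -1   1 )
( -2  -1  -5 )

The determinant is -52.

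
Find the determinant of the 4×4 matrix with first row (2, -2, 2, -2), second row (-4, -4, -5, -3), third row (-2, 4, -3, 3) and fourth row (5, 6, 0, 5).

84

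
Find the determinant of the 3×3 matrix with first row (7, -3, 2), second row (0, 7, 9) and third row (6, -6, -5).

The determinant is -113.

Expand along column 1:
  + 7 · |7 9; -6 -5| = 7·(-35 − (-54)) = 133
  + 6 · |-3 2; 7 9| = 6·(-27 − 14) = -246
Sum: (133) + (-246) = -113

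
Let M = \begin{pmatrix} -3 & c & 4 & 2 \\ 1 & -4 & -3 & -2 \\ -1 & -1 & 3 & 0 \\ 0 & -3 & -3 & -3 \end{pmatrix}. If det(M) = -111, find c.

Expanding along the column containing c, det(M) is linear in c: det(M) = (6)·c + (-57).
Set (6)·c + (-57) = -111  ⇒  (6)·c = -54  ⇒  c = -9.

c = -9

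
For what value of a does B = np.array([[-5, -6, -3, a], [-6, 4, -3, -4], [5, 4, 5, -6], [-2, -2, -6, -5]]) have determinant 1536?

5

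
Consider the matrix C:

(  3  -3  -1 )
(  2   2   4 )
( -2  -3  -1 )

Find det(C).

det(C) = 50

Expand along row 1:
  + 3 · |2 4; -3 -1| = 3·(-2 − (-12)) = 30
  − (-3) · |2 4; -2 -1| = −(-3)·(-2 − (-8)) = 18
  + (-1) · |2 2; -2 -3| = (-1)·(-6 − (-4)) = 2
Sum: (30) + (18) + (2) = 50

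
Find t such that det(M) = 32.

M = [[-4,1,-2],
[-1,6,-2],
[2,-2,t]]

0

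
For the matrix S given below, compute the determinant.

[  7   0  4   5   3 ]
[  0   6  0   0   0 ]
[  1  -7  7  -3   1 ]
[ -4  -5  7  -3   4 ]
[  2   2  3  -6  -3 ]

2718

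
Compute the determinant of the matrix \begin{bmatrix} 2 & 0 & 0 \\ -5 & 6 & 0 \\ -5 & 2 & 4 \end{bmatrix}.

The matrix is lower triangular, so the determinant is the product of the diagonal entries:
det = (2) · (6) · (4) = 48

The determinant is 48.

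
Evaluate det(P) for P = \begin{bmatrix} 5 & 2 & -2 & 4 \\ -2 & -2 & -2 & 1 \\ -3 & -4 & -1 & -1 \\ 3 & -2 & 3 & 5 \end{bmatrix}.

Expand along row 1:
  + (5) · M_11   where M_11 = det([-2 -2 1; -4 -1 -1; -2 3 5]) = -54
  − (2) · M_12   where M_12 = det([-2 -2 1; -3 -1 -1; 3 3 5]) = -26
  + (-2) · M_13   where M_13 = det([-2 -2 1; -3 -4 -1; 3 -2 5]) = 38
  − (4) · M_14   where M_14 = det([-2 -2 -2; -3 -4 -1; 3 -2 3]) = -20
det = (+1)·(5)·(-54) + (-1)·(2)·(-26) + (+1)·(-2)·(38) + (-1)·(4)·(-20) = -214

-214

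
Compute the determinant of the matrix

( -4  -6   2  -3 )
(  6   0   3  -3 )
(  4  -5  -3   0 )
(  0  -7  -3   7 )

Expand along row 2 (it has 1 zero):
  − (6) · M_21   where M_21 = det([-6 2 -3; -5 -3 0; -7 -3 7]) = 214
  − (3) · M_23   where M_23 = det([-4 -6 -3; 4 -5 0; 0 -7 7]) = 392
  + (-3) · M_24   where M_24 = det([-4 -6 2; 4 -5 -3; 0 -7 -3]) = -104
det = (-1)·(6)·(214) + (-1)·(3)·(392) + (+1)·(-3)·(-104) = -2148

-2148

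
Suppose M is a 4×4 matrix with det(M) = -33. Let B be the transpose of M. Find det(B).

-33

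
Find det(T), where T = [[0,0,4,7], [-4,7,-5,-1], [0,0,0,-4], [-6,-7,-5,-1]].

Expand along row 3 (it has 3 zeros):
  − (-4) · M_34   where M_34 = det([0 0 4; -4 7 -5; -6 -7 -5]) = 280
det = (-1)·(-4)·(280) = 1120

1120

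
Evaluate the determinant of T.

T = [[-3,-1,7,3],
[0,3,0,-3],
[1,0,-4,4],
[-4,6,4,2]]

Expand along row 2 (it has 2 zeros):
  + (3) · M_22   where M_22 = det([-3 7 3; 1 -4 4; -4 4 2]) = -90
  + (-3) · M_24   where M_24 = det([-3 -1 7; 1 0 -4; -4 6 4]) = -42
det = (+1)·(3)·(-90) + (+1)·(-3)·(-42) = -144

The determinant is -144.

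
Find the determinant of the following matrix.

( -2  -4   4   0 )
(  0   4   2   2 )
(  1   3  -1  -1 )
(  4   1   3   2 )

-196

Expand along row 1 (it has 1 zero):
  + (-2) · M_11   where M_11 = det([4 2 2; 3 -1 -1; 1 3 2]) = 10
  − (-4) · M_12   where M_12 = det([0 2 2; 1 -1 -1; 4 3 2]) = 2
  + (4) · M_13   where M_13 = det([0 4 2; 1 3 -1; 4 1 2]) = -46
det = (+1)·(-2)·(10) + (-1)·(-4)·(2) + (+1)·(4)·(-46) = -196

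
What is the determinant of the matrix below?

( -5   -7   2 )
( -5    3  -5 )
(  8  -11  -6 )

The determinant is 917.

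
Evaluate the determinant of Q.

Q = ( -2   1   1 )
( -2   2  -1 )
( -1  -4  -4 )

Expand along row 1:
  + (-2) · |2 -1; -4 -4| = (-2)·(-8 − 4) = 24
  − 1 · |-2 -1; -1 -4| = −1·(8 − 1) = -7
  + 1 · |-2 2; -1 -4| = 1·(8 − (-2)) = 10
Sum: (24) + (-7) + (10) = 27

det(Q) = 27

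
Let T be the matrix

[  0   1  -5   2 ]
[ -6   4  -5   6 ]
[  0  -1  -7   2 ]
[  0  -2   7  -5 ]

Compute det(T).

144

Expand along column 1 (it has 3 zeros):
  − (-6) · M_21   where M_21 = det([1 -5 2; -1 -7 2; -2 7 -5]) = 24
det = (-1)·(-6)·(24) = 144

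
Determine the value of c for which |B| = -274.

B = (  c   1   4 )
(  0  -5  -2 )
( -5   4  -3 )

-8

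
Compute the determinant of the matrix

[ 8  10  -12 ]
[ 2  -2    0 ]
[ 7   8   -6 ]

Expand along column 3:
  + (-12) · |2 -2; 7 8| = (-12)·(16 − (-14)) = -360
  + (-6) · |8 10; 2 -2| = (-6)·(-16 − 20) = 216
Sum: (-360) + (216) = -144

The determinant is -144.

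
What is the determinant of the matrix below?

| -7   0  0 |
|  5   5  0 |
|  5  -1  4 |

The matrix is lower triangular, so the determinant is the product of the diagonal entries:
det = (-7) · (5) · (4) = -140

The determinant is -140.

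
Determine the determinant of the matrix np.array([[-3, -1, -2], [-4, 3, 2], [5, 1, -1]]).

47

Expand along column 1:
  + (-3) · |3 2; 1 -1| = (-3)·(-3 − 2) = 15
  − (-4) · |-1 -2; 1 -1| = −(-4)·(1 − (-2)) = 12
  + 5 · |-1 -2; 3 2| = 5·(-2 − (-6)) = 20
Sum: (15) + (12) + (20) = 47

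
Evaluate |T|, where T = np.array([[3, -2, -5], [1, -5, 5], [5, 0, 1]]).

Expand along column 2:
  − (-2) · |1 5; 5 1| = −(-2)·(1 − 25) = -48
  + (-5) · |3 -5; 5 1| = (-5)·(3 − (-25)) = -140
Sum: (-48) + (-140) = -188

The determinant is -188.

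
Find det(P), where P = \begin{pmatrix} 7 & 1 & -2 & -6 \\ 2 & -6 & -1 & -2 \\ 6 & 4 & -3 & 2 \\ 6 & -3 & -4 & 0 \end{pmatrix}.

-272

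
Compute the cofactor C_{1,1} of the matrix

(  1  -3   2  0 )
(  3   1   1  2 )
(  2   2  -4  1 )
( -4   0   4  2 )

Delete row 1 and column 1; the remaining 3×3 submatrix is [1 1 2; 2 -4 1; 0 4 2].
Its determinant is 0.
The cofactor carries sign (−1)^(1+1) = +1, so C_{1,1} = +(0) = 0.

0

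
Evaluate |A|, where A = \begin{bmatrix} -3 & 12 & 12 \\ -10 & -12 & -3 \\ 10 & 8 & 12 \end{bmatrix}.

Expand along column 1:
  + (-3) · |-12 -3; 8 12| = (-3)·(-144 − (-24)) = 360
  − (-10) · |12 12; 8 12| = −(-10)·(144 − 96) = 480
  + 10 · |12 12; -12 -3| = 10·(-36 − (-144)) = 1080
Sum: (360) + (480) + (1080) = 1920

|A| = 1920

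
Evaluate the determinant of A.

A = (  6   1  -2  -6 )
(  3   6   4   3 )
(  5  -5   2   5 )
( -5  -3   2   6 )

Expand along row 1:
  + (6) · M_11   where M_11 = det([6 4 3; -5 2 5; -3 2 6]) = 60
  − (1) · M_12   where M_12 = det([3 4 3; 5 2 5; -5 2 6]) = -154
  + (-2) · M_13   where M_13 = det([3 6 3; 5 -5 5; -5 -3 6]) = -495
  − (-6) · M_14   where M_14 = det([3 6 4; 5 -5 2; -5 -3 2]) = -292
det = (+1)·(6)·(60) + (-1)·(1)·(-154) + (+1)·(-2)·(-495) + (-1)·(-6)·(-292) = -248

-248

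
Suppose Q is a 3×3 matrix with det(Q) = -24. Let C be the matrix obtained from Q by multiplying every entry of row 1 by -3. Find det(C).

Scaling one row by -3 multiplies the determinant by -3.
det(C) = (-3)·(-24) = 72

72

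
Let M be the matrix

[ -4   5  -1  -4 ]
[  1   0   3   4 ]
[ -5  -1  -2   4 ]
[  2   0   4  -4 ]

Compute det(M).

Expand along column 2 (it has 2 zeros):
  − (5) · M_12   where M_12 = det([1 3 4; -5 -2 4; 2 4 -4]) = -108
  − (-1) · M_32   where M_32 = det([-4 -1 -4; 1 3 4; 2 4 -4]) = 108
det = (-1)·(5)·(-108) + (-1)·(-1)·(108) = 648

det(M) = 648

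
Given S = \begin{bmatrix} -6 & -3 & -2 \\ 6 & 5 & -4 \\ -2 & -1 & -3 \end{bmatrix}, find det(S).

Expand along column 1:
  + (-6) · |5 -4; -1 -3| = (-6)·(-15 − 4) = 114
  − 6 · |-3 -2; -1 -3| = −6·(9 − 2) = -42
  + (-2) · |-3 -2; 5 -4| = (-2)·(12 − (-10)) = -44
Sum: (114) + (-42) + (-44) = 28

|S| = 28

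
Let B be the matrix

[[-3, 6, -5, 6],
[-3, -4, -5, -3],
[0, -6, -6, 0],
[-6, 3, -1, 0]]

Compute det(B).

Expand along row 3 (it has 2 zeros):
  − (-6) · M_32   where M_32 = det([-3 -5 6; -3 -5 -3; -6 -1 0]) = -243
  + (-6) · M_33   where M_33 = det([-3 6 6; -3 -4 -3; -6 3 0]) = -117
det = (-1)·(-6)·(-243) + (+1)·(-6)·(-117) = -756

-756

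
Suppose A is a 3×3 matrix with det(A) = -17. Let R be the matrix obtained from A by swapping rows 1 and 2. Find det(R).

17

Swapping two rows multiplies the determinant by −1.
det(R) = (-1)·(-17) = 17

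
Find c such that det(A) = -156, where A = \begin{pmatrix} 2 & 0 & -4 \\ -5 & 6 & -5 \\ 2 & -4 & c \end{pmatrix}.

c = -7

Expanding along the column containing c, det(A) is linear in c: det(A) = (12)·c + (-72).
Set (12)·c + (-72) = -156  ⇒  (12)·c = -84  ⇒  c = -7.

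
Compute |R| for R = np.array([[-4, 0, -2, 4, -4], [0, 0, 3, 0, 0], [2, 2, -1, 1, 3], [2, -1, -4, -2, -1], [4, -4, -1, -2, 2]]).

|R| = 480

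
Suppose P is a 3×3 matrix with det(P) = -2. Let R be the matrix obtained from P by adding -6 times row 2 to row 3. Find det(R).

Adding a multiple of one row to another leaves the determinant unchanged.
det(R) = (1)·(-2) = -2

det(R) = -2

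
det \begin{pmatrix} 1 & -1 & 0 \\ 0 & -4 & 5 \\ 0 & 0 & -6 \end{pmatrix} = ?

24

The matrix is upper triangular, so the determinant is the product of the diagonal entries:
det = (1) · (-4) · (-6) = 24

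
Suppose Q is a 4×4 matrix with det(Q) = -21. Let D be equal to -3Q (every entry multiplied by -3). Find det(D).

For a 4×4 matrix, det(-3Q) = (-3)^4·det(Q) = 81·det(Q).
det(D) = (81)·(-21) = -1701

det(D) = -1701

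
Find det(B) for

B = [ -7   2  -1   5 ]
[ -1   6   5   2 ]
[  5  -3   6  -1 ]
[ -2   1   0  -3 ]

|B| = 1201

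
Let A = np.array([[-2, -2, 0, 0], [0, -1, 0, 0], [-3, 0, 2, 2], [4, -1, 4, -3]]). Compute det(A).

det(A) = -28

A is block lower-triangular with a 2×2 block and a 2×2 block on the diagonal, so its determinant equals the product of the determinants of the diagonal blocks.
det of the 2×2 block = 2
det of the 2×2 block = -14
det = (2)·(-14) = -28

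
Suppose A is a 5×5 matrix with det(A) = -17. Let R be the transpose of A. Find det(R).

The determinant is -17.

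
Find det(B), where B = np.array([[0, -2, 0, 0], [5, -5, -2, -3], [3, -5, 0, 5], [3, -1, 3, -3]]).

The determinant is -300.

Expand along row 1 (it has 3 zeros):
  − (-2) · M_12   where M_12 = det([5 -2 -3; 3 0 5; 3 3 -3]) = -150
det = (-1)·(-2)·(-150) = -300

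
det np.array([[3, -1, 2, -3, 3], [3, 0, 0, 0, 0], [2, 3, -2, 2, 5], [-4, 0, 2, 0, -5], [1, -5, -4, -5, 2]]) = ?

Expand along row 2 (it has 4 zeros):
  − (3) · M_21   where M_21 = det([-1 2 -3 3; 3 -2 2 5; 0 2 0 -5; -5 -4 -5 2]) = 192
det = (-1)·(3)·(192) = -576

The determinant is -576.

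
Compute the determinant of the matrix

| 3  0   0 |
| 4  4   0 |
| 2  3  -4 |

The matrix is lower triangular, so the determinant is the product of the diagonal entries:
det = (3) · (4) · (-4) = -48

-48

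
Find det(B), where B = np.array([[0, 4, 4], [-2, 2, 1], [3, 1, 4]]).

det(B) = 12

Expand along column 1:
  − (-2) · |4 4; 1 4| = −(-2)·(16 − 4) = 24
  + 3 · |4 4; 2 1| = 3·(4 − 8) = -12
Sum: (24) + (-12) = 12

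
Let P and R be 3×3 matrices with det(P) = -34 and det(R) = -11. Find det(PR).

374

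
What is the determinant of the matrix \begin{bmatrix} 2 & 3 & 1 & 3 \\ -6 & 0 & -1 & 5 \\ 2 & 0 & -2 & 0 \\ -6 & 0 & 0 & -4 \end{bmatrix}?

348

Expand along column 2 (it has 3 zeros):
  − (3) · M_12   where M_12 = det([-6 -1 5; 2 -2 0; -6 0 -4]) = -116
det = (-1)·(3)·(-116) = 348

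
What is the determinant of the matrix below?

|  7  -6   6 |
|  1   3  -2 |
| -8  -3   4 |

The determinant is 96.

Expand along column 1:
  + 7 · |3 -2; -3 4| = 7·(12 − 6) = 42
  − 1 · |-6 6; -3 4| = −1·(-24 − (-18)) = 6
  + (-8) · |-6 6; 3 -2| = (-8)·(12 − 18) = 48
Sum: (42) + (6) + (48) = 96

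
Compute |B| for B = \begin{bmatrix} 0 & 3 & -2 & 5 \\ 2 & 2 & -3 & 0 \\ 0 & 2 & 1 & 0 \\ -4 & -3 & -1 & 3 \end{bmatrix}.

Expand along row 3 (it has 2 zeros):
  − (2) · M_32   where M_32 = det([0 -2 5; 2 -3 0; -4 -1 3]) = -58
  + (1) · M_33   where M_33 = det([0 3 5; 2 2 0; -4 -3 3]) = -8
det = (-1)·(2)·(-58) + (+1)·(1)·(-8) = 108

108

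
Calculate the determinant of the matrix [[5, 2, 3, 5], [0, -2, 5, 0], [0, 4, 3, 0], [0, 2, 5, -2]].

Expand along column 1 (it has 3 zeros):
  + (5) · M_11   where M_11 = det([-2 5 0; 4 3 0; 2 5 -2]) = 52
det = (+1)·(5)·(52) = 260

260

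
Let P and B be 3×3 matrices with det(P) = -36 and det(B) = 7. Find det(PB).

-252

det(PB) = det(P)·det(B) = (-36)·(7) = -252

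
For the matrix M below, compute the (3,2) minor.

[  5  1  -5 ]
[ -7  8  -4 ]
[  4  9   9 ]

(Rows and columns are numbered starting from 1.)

-55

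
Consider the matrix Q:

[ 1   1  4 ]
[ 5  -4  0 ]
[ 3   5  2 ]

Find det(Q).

det(Q) = 130

Expand along row 2:
  − 5 · |1 4; 5 2| = −5·(2 − 20) = 90
  + (-4) · |1 4; 3 2| = (-4)·(2 − 12) = 40
Sum: (90) + (40) = 130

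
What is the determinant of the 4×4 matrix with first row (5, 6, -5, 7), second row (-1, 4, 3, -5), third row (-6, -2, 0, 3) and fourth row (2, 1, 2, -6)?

262

Expand along row 3 (it has 1 zero):
  + (-6) · M_31   where M_31 = det([6 -5 7; 4 3 -5; 1 2 -6]) = -108
  − (-2) · M_32   where M_32 = det([5 -5 7; -1 3 -5; 2 2 -6]) = -16
  − (3) · M_34   where M_34 = det([5 6 -5; -1 4 3; 2 1 2]) = 118
det = (+1)·(-6)·(-108) + (-1)·(-2)·(-16) + (-1)·(3)·(118) = 262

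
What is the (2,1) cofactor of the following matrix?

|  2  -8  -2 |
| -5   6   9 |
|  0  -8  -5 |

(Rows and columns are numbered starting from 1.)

-24

Delete row 2 and column 1; the remaining 2×2 submatrix is [-8 -2; -8 -5].
Its determinant is (-8)·(-5) − (-2)·(-8) = 24.
The cofactor carries sign (−1)^(2+1) = −1, so C_{2,1} = −(24) = -24.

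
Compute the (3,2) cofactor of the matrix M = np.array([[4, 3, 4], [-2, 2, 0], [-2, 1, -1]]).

Delete row 3 and column 2; the remaining 2×2 submatrix is [4 4; -2 0].
Its determinant is 4·0 − 4·(-2) = 8.
The cofactor carries sign (−1)^(3+2) = −1, so C_{3,2} = −(8) = -8.

-8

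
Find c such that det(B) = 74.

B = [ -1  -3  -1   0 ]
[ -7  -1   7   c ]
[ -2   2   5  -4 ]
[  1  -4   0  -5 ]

Expanding along the column containing c, det(B) is linear in c: det(B) = (-41)·c + (-172).
Set (-41)·c + (-172) = 74  ⇒  (-41)·c = 246  ⇒  c = -6.

c = -6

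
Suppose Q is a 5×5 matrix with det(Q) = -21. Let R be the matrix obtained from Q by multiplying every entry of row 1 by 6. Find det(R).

Scaling one row by 6 multiplies the determinant by 6.
det(R) = (6)·(-21) = -126

-126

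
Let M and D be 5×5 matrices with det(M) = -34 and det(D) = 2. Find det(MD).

det(MD) = det(M)·det(D) = (-34)·(2) = -68

-68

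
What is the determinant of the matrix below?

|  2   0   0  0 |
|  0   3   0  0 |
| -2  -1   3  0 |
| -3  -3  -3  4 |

72

The matrix is lower triangular, so the determinant is the product of the diagonal entries:
det = (2) · (3) · (3) · (4) = 72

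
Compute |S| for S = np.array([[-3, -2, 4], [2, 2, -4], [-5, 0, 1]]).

Expand along row 3:
  + (-5) · |-2 4; 2 -4| = (-5)·(8 − 8) = 0
  + 1 · |-3 -2; 2 2| = 1·(-6 − (-4)) = -2
Sum: (0) + (-2) = -2

The determinant is -2.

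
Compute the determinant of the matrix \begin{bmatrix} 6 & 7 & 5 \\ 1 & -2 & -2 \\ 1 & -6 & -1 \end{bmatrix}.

Expand along column 1:
  + 6 · |-2 -2; -6 -1| = 6·(2 − 12) = -60
  − 1 · |7 5; -6 -1| = −1·(-7 − (-30)) = -23
  + 1 · |7 5; -2 -2| = 1·(-14 − (-10)) = -4
Sum: (-60) + (-23) + (-4) = -87

-87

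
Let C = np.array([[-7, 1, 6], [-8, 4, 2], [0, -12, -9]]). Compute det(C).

The determinant is 588.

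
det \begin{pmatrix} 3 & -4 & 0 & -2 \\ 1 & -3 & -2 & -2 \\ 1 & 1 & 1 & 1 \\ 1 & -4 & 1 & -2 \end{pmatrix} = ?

3

Expand along row 1 (it has 1 zero):
  + (3) · M_11   where M_11 = det([-3 -2 -2; 1 1 1; -4 1 -2]) = 3
  − (-4) · M_12   where M_12 = det([1 -2 -2; 1 1 1; 1 1 -2]) = -9
  − (-2) · M_14   where M_14 = det([1 -3 -2; 1 1 1; 1 -4 1]) = 15
det = (+1)·(3)·(3) + (-1)·(-4)·(-9) + (-1)·(-2)·(15) = 3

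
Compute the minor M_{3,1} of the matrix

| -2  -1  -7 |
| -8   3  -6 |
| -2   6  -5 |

The minor is 27.

Delete row 3 and column 1; the remaining 2×2 submatrix is [-1 -7; 3 -6].
Its determinant is (-1)·(-6) − (-7)·3 = 27.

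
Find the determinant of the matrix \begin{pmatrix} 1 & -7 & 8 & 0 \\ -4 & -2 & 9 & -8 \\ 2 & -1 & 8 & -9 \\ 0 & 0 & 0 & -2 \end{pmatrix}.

Expand along row 4 (it has 3 zeros):
  + (-2) · M_44   where M_44 = det([1 -7 8; -4 -2 9; 2 -1 8]) = -293
det = (+1)·(-2)·(-293) = 586

The determinant is 586.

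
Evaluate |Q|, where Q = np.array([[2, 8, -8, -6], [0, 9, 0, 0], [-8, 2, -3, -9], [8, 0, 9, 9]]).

Expand along row 2 (it has 3 zeros):
  + (9) · M_22   where M_22 = det([2 -8 -6; -8 -3 -9; 8 9 9]) = 396
det = (+1)·(9)·(396) = 3564

3564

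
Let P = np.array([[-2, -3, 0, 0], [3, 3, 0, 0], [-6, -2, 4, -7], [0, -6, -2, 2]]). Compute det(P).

P is block lower-triangular with a 2×2 block and a 2×2 block on the diagonal, so its determinant equals the product of the determinants of the diagonal blocks.
det of the 2×2 block = 3
det of the 2×2 block = -6
det = (3)·(-6) = -18

|P| = -18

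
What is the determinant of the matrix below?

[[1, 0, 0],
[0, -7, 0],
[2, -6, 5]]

-35

The matrix is lower triangular, so the determinant is the product of the diagonal entries:
det = (1) · (-7) · (5) = -35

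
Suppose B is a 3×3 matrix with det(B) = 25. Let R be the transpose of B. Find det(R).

det(Bᵀ) = det(B).
det(R) = (1)·(25) = 25

25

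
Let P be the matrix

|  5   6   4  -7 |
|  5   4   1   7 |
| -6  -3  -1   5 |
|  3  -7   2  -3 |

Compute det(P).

Expand along row 1:
  + (5) · M_11   where M_11 = det([4 1 7; -3 -1 5; -7 2 -3]) = -163
  − (6) · M_12   where M_12 = det([5 1 7; -6 -1 5; 3 2 -3]) = -101
  + (4) · M_13   where M_13 = det([5 4 7; -6 -3 5; 3 -7 -3]) = 565
  − (-7) · M_14   where M_14 = det([5 4 1; -6 -3 -1; 3 -7 2]) = 22
det = (+1)·(5)·(-163) + (-1)·(6)·(-101) + (+1)·(4)·(565) + (-1)·(-7)·(22) = 2205

|P| = 2205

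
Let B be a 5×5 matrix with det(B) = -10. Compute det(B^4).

10000

det(B^4) = (det B)^4 = (-10)^4 = 10000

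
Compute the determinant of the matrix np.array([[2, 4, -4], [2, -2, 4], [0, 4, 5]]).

-124

Expand along column 1:
  + 2 · |-2 4; 4 5| = 2·(-10 − 16) = -52
  − 2 · |4 -4; 4 5| = −2·(20 − (-16)) = -72
Sum: (-52) + (-72) = -124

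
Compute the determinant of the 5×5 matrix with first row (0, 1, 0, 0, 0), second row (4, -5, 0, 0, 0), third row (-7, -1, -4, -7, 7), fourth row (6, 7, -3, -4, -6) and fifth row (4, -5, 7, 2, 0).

The determinant is -1600.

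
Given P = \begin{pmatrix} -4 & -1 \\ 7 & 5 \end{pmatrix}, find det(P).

-13

det(P) = (-4)·5 − (-1)·7 = -20 − (-7) = -13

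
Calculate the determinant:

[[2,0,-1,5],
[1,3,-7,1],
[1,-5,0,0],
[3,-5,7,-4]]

Expand along row 3 (it has 2 zeros):
  + (1) · M_31   where M_31 = det([0 -1 5; 3 -7 1; -5 7 -4]) = -77
  − (-5) · M_32   where M_32 = det([2 -1 5; 1 -7 1; 3 7 -4]) = 175
det = (+1)·(1)·(-77) + (-1)·(-5)·(175) = 798

798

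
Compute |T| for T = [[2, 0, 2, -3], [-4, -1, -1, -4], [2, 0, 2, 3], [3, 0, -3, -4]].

The determinant is -72.

Expand along column 2 (it has 3 zeros):
  + (-1) · M_22   where M_22 = det([2 2 -3; 2 2 3; 3 -3 -4]) = 72
det = (+1)·(-1)·(72) = -72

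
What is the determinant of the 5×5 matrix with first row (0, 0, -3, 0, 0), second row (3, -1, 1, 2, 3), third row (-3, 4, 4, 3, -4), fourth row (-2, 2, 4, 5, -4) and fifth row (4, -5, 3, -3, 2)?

339

Expand along row 1 (it has 4 zeros):
  + (-3) · M_13   where M_13 = det([3 -1 2 3; -3 4 3 -4; -2 2 5 -4; 4 -5 -3 2]) = -113
det = (+1)·(-3)·(-113) = 339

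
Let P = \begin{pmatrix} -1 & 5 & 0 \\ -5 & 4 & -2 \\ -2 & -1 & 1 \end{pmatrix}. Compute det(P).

|P| = 43

Expand along column 3:
  − (-2) · |-1 5; -2 -1| = −(-2)·(1 − (-10)) = 22
  + 1 · |-1 5; -5 4| = 1·(-4 − (-25)) = 21
Sum: (22) + (21) = 43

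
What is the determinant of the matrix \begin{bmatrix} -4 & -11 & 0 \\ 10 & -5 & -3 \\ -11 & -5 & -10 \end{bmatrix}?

-1603

Expand along column 3:
  − (-3) · |-4 -11; -11 -5| = −(-3)·(20 − 121) = -303
  + (-10) · |-4 -11; 10 -5| = (-10)·(20 − (-110)) = -1300
Sum: (-303) + (-1300) = -1603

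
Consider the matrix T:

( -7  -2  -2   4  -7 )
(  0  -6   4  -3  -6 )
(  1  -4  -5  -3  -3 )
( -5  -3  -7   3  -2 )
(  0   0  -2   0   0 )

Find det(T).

det(T) = 132

Expand along row 5 (it has 4 zeros):
  + (-2) · M_53   where M_53 = det([-7 -2 4 -7; 0 -6 -3 -6; 1 -4 -3 -3; -5 -3 3 -2]) = -66
det = (+1)·(-2)·(-66) = 132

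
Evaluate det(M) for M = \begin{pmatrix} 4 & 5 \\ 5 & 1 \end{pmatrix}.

det(M) = 4·1 − 5·5 = 4 − 25 = -21

-21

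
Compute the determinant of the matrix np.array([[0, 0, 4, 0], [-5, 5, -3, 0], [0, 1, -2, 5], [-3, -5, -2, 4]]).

Expand along row 1 (it has 3 zeros):
  + (4) · M_13   where M_13 = det([-5 5 0; 0 1 5; -3 -5 4]) = -220
det = (+1)·(4)·(-220) = -880

The determinant is -880.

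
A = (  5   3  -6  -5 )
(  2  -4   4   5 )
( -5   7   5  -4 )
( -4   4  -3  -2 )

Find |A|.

Expand along row 1:
  + (5) · M_11   where M_11 = det([-4 4 5; 7 5 -4; 4 -3 -2]) = -125
  − (3) · M_12   where M_12 = det([2 4 5; -5 5 -4; -4 -3 -2]) = 155
  + (-6) · M_13   where M_13 = det([2 -4 5; -5 7 -4; -4 4 -2]) = 20
  − (-5) · M_14   where M_14 = det([2 -4 4; -5 7 5; -4 4 -3]) = 90
det = (+1)·(5)·(-125) + (-1)·(3)·(155) + (+1)·(-6)·(20) + (-1)·(-5)·(90) = -760

-760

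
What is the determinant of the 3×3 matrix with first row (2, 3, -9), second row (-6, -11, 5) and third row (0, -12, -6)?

-504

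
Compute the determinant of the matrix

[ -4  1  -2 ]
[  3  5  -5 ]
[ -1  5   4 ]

-227

Expand along row 1:
  + (-4) · |5 -5; 5 4| = (-4)·(20 − (-25)) = -180
  − 1 · |3 -5; -1 4| = −1·(12 − 5) = -7
  + (-2) · |3 5; -1 5| = (-2)·(15 − (-5)) = -40
Sum: (-180) + (-7) + (-40) = -227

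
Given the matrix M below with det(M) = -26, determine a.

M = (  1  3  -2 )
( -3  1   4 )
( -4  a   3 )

Expanding along the column containing a, det(M) is linear in a: det(M) = (2)·a + (-26).
Set (2)·a + (-26) = -26  ⇒  (2)·a = 0  ⇒  a = 0.

a = 0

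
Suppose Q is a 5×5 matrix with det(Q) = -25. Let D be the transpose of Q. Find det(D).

det(Qᵀ) = det(Q).
det(D) = (1)·(-25) = -25

The determinant is -25.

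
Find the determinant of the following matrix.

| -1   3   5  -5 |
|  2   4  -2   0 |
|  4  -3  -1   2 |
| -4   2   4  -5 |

Expand along row 2 (it has 1 zero):
  − (2) · M_21   where M_21 = det([3 5 -5; -3 -1 2; 2 4 -5]) = -14
  + (4) · M_22   where M_22 = det([-1 5 -5; 4 -1 2; -4 4 -5]) = 3
  − (-2) · M_23   where M_23 = det([-1 3 -5; 4 -3 2; -4 2 -5]) = 45
det = (-1)·(2)·(-14) + (+1)·(4)·(3) + (-1)·(-2)·(45) = 130

130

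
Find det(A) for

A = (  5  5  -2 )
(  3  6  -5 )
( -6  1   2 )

The determinant is 127.

Expand along row 1:
  + 5 · |6 -5; 1 2| = 5·(12 − (-5)) = 85
  − 5 · |3 -5; -6 2| = −5·(6 − 30) = 120
  + (-2) · |3 6; -6 1| = (-2)·(3 − (-36)) = -78
Sum: (85) + (120) + (-78) = 127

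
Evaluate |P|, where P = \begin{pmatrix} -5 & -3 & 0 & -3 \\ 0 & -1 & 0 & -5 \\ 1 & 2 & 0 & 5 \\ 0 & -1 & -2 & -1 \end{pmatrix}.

-26

Expand along column 3 (it has 3 zeros):
  − (-2) · M_43   where M_43 = det([-5 -3 -3; 0 -1 -5; 1 2 5]) = -13
det = (-1)·(-2)·(-13) = -26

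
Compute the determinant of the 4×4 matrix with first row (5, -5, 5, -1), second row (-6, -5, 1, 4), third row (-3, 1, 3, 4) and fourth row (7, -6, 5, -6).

913

Expand along row 1:
  + (5) · M_11   where M_11 = det([-5 1 4; 1 3 4; -6 5 -6]) = 264
  − (-5) · M_12   where M_12 = det([-6 1 4; -3 3 4; 7 5 -6]) = 94
  + (5) · M_13   where M_13 = det([-6 -5 4; -3 1 4; 7 -6 -6]) = -114
  − (-1) · M_14   where M_14 = det([-6 -5 1; -3 1 3; 7 -6 5]) = -307
det = (+1)·(5)·(264) + (-1)·(-5)·(94) + (+1)·(5)·(-114) + (-1)·(-1)·(-307) = 913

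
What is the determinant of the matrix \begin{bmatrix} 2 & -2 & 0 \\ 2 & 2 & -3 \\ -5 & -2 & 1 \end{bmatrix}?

Expand along column 3:
  − (-3) · |2 -2; -5 -2| = −(-3)·(-4 − 10) = -42
  + 1 · |2 -2; 2 2| = 1·(4 − (-4)) = 8
Sum: (-42) + (8) = -34

-34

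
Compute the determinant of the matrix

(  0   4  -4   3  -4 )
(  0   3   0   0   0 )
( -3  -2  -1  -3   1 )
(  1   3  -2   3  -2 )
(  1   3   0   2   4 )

-24

Expand along row 2 (it has 4 zeros):
  + (3) · M_22   where M_22 = det([0 -4 3 -4; -3 -1 -3 1; 1 -2 3 -2; 1 0 2 4]) = -8
det = (+1)·(3)·(-8) = -24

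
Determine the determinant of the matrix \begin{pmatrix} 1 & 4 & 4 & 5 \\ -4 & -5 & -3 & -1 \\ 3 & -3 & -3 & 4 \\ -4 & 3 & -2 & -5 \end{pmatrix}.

852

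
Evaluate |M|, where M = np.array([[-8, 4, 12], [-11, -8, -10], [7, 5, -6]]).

The determinant is -1316.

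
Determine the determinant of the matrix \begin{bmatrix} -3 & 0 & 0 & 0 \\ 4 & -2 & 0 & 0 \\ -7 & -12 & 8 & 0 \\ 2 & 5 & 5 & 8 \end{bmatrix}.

384

The matrix is lower triangular, so the determinant is the product of the diagonal entries:
det = (-3) · (-2) · (8) · (8) = 384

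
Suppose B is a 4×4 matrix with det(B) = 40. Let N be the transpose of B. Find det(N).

det(Bᵀ) = det(B).
det(N) = (1)·(40) = 40

40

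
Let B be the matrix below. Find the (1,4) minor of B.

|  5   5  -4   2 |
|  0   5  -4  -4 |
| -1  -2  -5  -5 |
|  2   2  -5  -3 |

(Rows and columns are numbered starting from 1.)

-83

Delete row 1 and column 4; the remaining 3×3 submatrix is [0 5 -4; -1 -2 -5; 2 2 -5].
Its determinant is -83.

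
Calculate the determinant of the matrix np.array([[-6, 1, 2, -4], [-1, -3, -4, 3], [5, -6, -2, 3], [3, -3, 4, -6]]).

Expand along row 1:
  + (-6) · M_11   where M_11 = det([-3 -4 3; -6 -2 3; -3 4 -6]) = 90
  − (1) · M_12   where M_12 = det([-1 -4 3; 5 -2 3; 3 4 -6]) = -78
  + (2) · M_13   where M_13 = det([-1 -3 3; 5 -6 3; 3 -3 -6]) = -153
  − (-4) · M_14   where M_14 = det([-1 -3 -4; 5 -6 -2; 3 -3 4]) = 96
det = (+1)·(-6)·(90) + (-1)·(1)·(-78) + (+1)·(2)·(-153) + (-1)·(-4)·(96) = -384

The determinant is -384.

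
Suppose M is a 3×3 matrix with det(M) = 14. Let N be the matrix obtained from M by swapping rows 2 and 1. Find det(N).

-14

Swapping two rows multiplies the determinant by −1.
det(N) = (-1)·(14) = -14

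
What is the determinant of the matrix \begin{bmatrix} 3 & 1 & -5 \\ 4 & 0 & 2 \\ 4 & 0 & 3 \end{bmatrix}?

Expand along column 2:
  − 1 · |4 2; 4 3| = −1·(12 − 8) = -4

-4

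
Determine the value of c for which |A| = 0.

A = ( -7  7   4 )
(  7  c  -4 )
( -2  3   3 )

Expanding along the column containing c, det(A) is linear in c: det(A) = (-13)·c + (-91).
Set (-13)·c + (-91) = 0  ⇒  (-13)·c = 91  ⇒  c = -7.

-7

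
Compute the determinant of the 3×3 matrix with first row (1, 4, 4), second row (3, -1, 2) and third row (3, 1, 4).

Expand along column 1:
  + 1 · |-1 2; 1 4| = 1·(-4 − 2) = -6
  − 3 · |4 4; 1 4| = −3·(16 − 4) = -36
  + 3 · |4 4; -1 2| = 3·(8 − (-4)) = 36
Sum: (-6) + (-36) + (36) = -6

-6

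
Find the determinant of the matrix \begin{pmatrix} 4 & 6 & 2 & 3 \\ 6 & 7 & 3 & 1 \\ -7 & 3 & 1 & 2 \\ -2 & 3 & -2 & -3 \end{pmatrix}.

563

Expand along row 1:
  + (4) · M_11   where M_11 = det([7 3 1; 3 1 2; 3 -2 -3]) = 43
  − (6) · M_12   where M_12 = det([6 3 1; -7 1 2; -2 -2 -3]) = -53
  + (2) · M_13   where M_13 = det([6 7 1; -7 3 2; -2 3 -3]) = -280
  − (3) · M_14   where M_14 = det([6 7 3; -7 3 1; -2 3 -2]) = -211
det = (+1)·(4)·(43) + (-1)·(6)·(-53) + (+1)·(2)·(-280) + (-1)·(3)·(-211) = 563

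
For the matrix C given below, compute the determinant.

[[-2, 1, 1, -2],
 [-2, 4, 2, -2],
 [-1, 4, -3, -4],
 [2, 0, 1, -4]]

-198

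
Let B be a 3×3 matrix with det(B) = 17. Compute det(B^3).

det(B^3) = (det B)^3 = (17)^3 = 4913

The determinant is 4913.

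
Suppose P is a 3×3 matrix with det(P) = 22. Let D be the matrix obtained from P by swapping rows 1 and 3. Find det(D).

Swapping two rows multiplies the determinant by −1.
det(D) = (-1)·(22) = -22

det(D) = -22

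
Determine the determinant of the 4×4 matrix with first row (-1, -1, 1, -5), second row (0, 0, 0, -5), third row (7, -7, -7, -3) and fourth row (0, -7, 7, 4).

Expand along row 2 (it has 3 zeros):
  + (-5) · M_24   where M_24 = det([-1 -1 1; 7 -7 -7; 0 -7 7]) = 98
det = (+1)·(-5)·(98) = -490

-490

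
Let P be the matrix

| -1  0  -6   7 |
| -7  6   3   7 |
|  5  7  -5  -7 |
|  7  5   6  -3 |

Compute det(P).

Expand along row 1 (it has 1 zero):
  + (-1) · M_11   where M_11 = det([6 3 7; 7 -5 -7; 5 6 -3]) = 769
  + (-6) · M_13   where M_13 = det([-7 6 7; 5 7 -7; 7 5 -3]) = -470
  − (7) · M_14   where M_14 = det([-7 6 3; 5 7 -5; 7 5 6]) = -931
det = (+1)·(-1)·(769) + (+1)·(-6)·(-470) + (-1)·(7)·(-931) = 8568

det(P) = 8568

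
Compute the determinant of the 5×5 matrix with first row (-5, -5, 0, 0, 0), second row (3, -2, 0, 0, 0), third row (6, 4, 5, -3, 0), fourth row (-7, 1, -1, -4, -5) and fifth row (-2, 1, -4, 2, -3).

1475

The matrix is block lower-triangular with a 2×2 block and a 3×3 block on the diagonal, so its determinant equals the product of the determinants of the diagonal blocks.
det of the 2×2 block = 25
det of the 3×3 block = 59
det = (25)·(59) = 1475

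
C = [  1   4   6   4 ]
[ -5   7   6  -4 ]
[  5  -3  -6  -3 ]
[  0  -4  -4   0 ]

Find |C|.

The determinant is -4.

Expand along row 4 (it has 2 zeros):
  + (-4) · M_42   where M_42 = det([1 6 4; -5 6 -4; 5 -6 -3]) = -252
  − (-4) · M_43   where M_43 = det([1 4 4; -5 7 -4; 5 -3 -3]) = -253
det = (+1)·(-4)·(-252) + (-1)·(-4)·(-253) = -4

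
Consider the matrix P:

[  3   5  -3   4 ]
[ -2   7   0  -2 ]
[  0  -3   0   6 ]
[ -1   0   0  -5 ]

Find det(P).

The determinant is 198.

Expand along column 3 (it has 3 zeros):
  + (-3) · M_13   where M_13 = det([-2 7 -2; 0 -3 6; -1 0 -5]) = -66
det = (+1)·(-3)·(-66) = 198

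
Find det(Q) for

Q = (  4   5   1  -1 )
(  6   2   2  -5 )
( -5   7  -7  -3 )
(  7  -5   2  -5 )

|Q| = 829

Expand along row 1:
  + (4) · M_11   where M_11 = det([2 2 -5; 7 -7 -3; -5 2 -5]) = 287
  − (5) · M_12   where M_12 = det([6 2 -5; -5 -7 -3; 7 2 -5]) = -41
  + (1) · M_13   where M_13 = det([6 2 -5; -5 7 -3; 7 -5 -5]) = -272
  − (-1) · M_14   where M_14 = det([6 2 2; -5 7 -7; 7 -5 2]) = -252
det = (+1)·(4)·(287) + (-1)·(5)·(-41) + (+1)·(1)·(-272) + (-1)·(-1)·(-252) = 829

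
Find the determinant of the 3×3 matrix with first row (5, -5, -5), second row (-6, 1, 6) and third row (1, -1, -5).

Expand along column 1:
  + 5 · |1 6; -1 -5| = 5·(-5 − (-6)) = 5
  − (-6) · |-5 -5; -1 -5| = −(-6)·(25 − 5) = 120
  + 1 · |-5 -5; 1 6| = 1·(-30 − (-5)) = -25
Sum: (5) + (120) + (-25) = 100

The determinant is 100.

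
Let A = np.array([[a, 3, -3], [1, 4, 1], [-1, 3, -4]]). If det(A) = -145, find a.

Expanding along the column containing a, det(A) is linear in a: det(A) = (-19)·a + (-12).
Set (-19)·a + (-12) = -145  ⇒  (-19)·a = -133  ⇒  a = 7.

a = 7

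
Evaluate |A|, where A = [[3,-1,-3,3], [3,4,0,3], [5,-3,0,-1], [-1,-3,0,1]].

The determinant is 264.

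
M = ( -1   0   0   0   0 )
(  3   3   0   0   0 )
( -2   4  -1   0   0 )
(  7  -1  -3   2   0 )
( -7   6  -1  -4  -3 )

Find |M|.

M is lower triangular, so det(M) is the product of the diagonal entries:
det = (-1) · (3) · (-1) · (2) · (-3) = -18

det(M) = -18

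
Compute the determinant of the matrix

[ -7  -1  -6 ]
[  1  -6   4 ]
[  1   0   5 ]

Expand along column 2:
  − (-1) · |1 4; 1 5| = −(-1)·(5 − 4) = 1
  + (-6) · |-7 -6; 1 5| = (-6)·(-35 − (-6)) = 174
Sum: (1) + (174) = 175

The determinant is 175.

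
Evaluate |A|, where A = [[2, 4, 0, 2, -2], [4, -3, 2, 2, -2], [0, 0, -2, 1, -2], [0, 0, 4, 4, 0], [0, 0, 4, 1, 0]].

|A| = -528

A is block upper-triangular with a 2×2 block and a 3×3 block on the diagonal, so its determinant equals the product of the determinants of the diagonal blocks.
det of the 2×2 block = -22
det of the 3×3 block = 24
det = (-22)·(24) = -528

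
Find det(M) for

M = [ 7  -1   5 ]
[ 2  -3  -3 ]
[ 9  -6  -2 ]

14

Expand along row 1:
  + 7 · |-3 -3; -6 -2| = 7·(6 − 18) = -84
  − (-1) · |2 -3; 9 -2| = −(-1)·(-4 − (-27)) = 23
  + 5 · |2 -3; 9 -6| = 5·(-12 − (-27)) = 75
Sum: (-84) + (23) + (75) = 14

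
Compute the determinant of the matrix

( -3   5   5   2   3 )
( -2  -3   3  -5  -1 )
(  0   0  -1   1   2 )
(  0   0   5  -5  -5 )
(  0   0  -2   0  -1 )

The matrix is block upper-triangular with a 2×2 block and a 3×3 block on the diagonal, so its determinant equals the product of the determinants of the diagonal blocks.
det of the 2×2 block = 19
det of the 3×3 block = -10
det = (19)·(-10) = -190

The determinant is -190.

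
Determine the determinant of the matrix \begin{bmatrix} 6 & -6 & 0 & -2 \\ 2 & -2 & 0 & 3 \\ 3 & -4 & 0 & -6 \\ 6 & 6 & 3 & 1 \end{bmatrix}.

Expand along column 3 (it has 3 zeros):
  − (3) · M_43   where M_43 = det([6 -6 -2; 2 -2 3; 3 -4 -6]) = 22
det = (-1)·(3)·(22) = -66

-66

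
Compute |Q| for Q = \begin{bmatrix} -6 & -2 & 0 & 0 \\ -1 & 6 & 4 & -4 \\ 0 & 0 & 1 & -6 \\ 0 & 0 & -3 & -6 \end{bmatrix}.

det(Q) = 912

Q is block upper-triangular with a 2×2 block and a 2×2 block on the diagonal, so its determinant equals the product of the determinants of the diagonal blocks.
det of the 2×2 block = -38
det of the 2×2 block = -24
det = (-38)·(-24) = 912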